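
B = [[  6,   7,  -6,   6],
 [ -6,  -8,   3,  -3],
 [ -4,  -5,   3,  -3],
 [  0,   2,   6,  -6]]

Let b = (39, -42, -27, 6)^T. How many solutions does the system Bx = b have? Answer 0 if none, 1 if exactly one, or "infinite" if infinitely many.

Row reduce the augmented matrix [B | b].
R2 ← R2 + R1: [0, -1, -3, 3, -3]
R3 ← R3 + (2/3)·R1: [0, -1/3, -1, 1, -1]
R3 ← R3 − (1/3)·R2: [0, 0, 0, 0, 0]
R4 ← R4 + (2)·R2: [0, 0, 0, 0, 0]
The echelon form has 2 nonzero rows, and every pivot lies in the first 4 columns, so rank(B) = rank([B|b]) = 2.
The system is consistent.
rank = 2 < 4 unknowns, so there are infinitely many solutions.

infinite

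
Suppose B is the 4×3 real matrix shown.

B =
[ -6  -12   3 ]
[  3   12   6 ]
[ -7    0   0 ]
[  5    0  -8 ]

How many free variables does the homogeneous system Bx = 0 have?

Row reduce to echelon form.
R2 ← R2 + (1/2)·R1: [0, 6, 15/2]
R3 ← R3 − (7/6)·R1: [0, 14, -7/2]
R4 ← R4 + (5/6)·R1: [0, -10, -11/2]
R3 ← R3 − (7/3)·R2: [0, 0, -21]
R4 ← R4 + (5/3)·R2: [0, 0, 7]
R4 ← R4 + (1/3)·R3: [0, 0, 0]
3 nonzero rows, so rank(B) = 3.
B has 3 columns; by rank–nullity, nullity = 3 − 3 = 0.

0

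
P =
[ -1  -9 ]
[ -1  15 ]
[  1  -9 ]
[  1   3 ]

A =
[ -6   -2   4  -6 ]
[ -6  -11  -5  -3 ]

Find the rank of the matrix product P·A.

2

First compute PA:
[[ 60, 101,  41,  33],
 [-84, -163, -79, -39],
 [ 48,  97,  49,  21],
 [-24, -35, -11, -15]]
Now row reduce the product.
R2 ← R2 + (7/5)·R1: [0, -108/5, -108/5, 36/5]
R3 ← R3 − (4/5)·R1: [0, 81/5, 81/5, -27/5]
R4 ← R4 + (2/5)·R1: [0, 27/5, 27/5, -9/5]
R3 ← R3 + (3/4)·R2: [0, 0, 0, 0]
R4 ← R4 + (1/4)·R2: [0, 0, 0, 0]
2 nonzero rows, so rank(PA) = 2.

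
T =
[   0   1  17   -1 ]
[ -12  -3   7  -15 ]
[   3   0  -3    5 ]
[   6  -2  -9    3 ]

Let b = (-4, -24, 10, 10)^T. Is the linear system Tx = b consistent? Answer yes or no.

yes

Row reduce the augmented matrix [T | b].
Swap R1 ↔ R2
R3 ← R3 + (1/4)·R1: [0, -3/4, -5/4, 5/4, 4]
R4 ← R4 + (1/2)·R1: [0, -7/2, -11/2, -9/2, -2]
R3 ← R3 + (3/4)·R2: [0, 0, 23/2, 1/2, 1]
R4 ← R4 + (7/2)·R2: [0, 0, 54, -8, -16]
R4 ← R4 − (108/23)·R3: [0, 0, 0, -238/23, -476/23]
The echelon form has 4 nonzero rows, and every pivot lies in the first 4 columns, so rank(T) = rank([T|b]) = 4.
The system is consistent.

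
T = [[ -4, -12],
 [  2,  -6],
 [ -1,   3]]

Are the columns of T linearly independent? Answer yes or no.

Row reduce T to echelon form.
R2 ← R2 + (1/2)·R1: [0, -12]
R3 ← R3 − (1/4)·R1: [0, 6]
R3 ← R3 + (1/2)·R2: [0, 0]
2 pivots among 2 columns.
Every column is a pivot column, so the columns are linearly independent.

yes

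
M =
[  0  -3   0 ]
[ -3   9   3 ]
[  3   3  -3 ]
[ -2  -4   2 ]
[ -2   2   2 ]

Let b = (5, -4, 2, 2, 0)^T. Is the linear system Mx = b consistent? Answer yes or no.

no

Row reduce the augmented matrix [M | b].
Swap R1 ↔ R2
R3 ← R3 + R1: [0, 12, 0, -2]
R4 ← R4 − (2/3)·R1: [0, -10, 0, 14/3]
R5 ← R5 − (2/3)·R1: [0, -4, 0, 8/3]
R3 ← R3 + (4)·R2: [0, 0, 0, 18]
R4 ← R4 − (10/3)·R2: [0, 0, 0, -12]
R5 ← R5 − (4/3)·R2: [0, 0, 0, -4]
R4 ← R4 + (2/3)·R3: [0, 0, 0, 0]
R5 ← R5 + (2/9)·R3: [0, 0, 0, 0]
The echelon form has 3 nonzero rows; the last pivot sits in the augmented column, so rank(M) = 2 but rank([M|b]) = 3.
Since the ranks differ, the system is inconsistent.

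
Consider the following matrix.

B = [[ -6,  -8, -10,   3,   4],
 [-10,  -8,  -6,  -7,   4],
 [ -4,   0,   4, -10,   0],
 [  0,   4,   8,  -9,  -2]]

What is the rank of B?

Row reduce to echelon form.
R2 ← R2 − (5/3)·R1: [0, 16/3, 32/3, -12, -8/3]
R3 ← R3 − (2/3)·R1: [0, 16/3, 32/3, -12, -8/3]
R3 ← R3 − R2: [0, 0, 0, 0, 0]
R4 ← R4 − (3/4)·R2: [0, 0, 0, 0, 0]
Echelon form has 2 nonzero rows, so rank(B) = 2.

2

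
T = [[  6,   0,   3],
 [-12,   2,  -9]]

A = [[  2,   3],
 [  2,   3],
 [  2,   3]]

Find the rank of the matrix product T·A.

First compute TA:
[[ 18,  27],
 [-38, -57]]
Now row reduce the product.
R2 ← R2 + (19/9)·R1: [0, 0]
1 nonzero row, so rank(TA) = 1.

1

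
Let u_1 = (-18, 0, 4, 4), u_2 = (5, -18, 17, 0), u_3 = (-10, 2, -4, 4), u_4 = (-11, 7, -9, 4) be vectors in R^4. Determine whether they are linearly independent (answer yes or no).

no

Form the matrix with these vectors as rows and row reduce.
R2 ← R2 + (5/18)·R1: [0, -18, 163/9, 10/9]
R3 ← R3 − (5/9)·R1: [0, 2, -56/9, 16/9]
R4 ← R4 − (11/18)·R1: [0, 7, -103/9, 14/9]
R3 ← R3 + (1/9)·R2: [0, 0, -341/81, 154/81]
R4 ← R4 + (7/18)·R2: [0, 0, -713/162, 161/81]
R4 ← R4 − (23/22)·R3: [0, 0, 0, 0]
3 nonzero rows, so the 4 vectors span a space of dimension 3.
Since 3 < 4, the vectors are linearly dependent.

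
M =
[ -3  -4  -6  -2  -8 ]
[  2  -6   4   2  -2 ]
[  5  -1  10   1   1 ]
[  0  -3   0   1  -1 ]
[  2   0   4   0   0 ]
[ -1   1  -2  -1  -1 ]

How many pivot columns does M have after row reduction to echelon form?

3

Row reduce to echelon form.
R2 ← R2 + (2/3)·R1: [0, -26/3, 0, 2/3, -22/3]
R3 ← R3 + (5/3)·R1: [0, -23/3, 0, -7/3, -37/3]
R5 ← R5 + (2/3)·R1: [0, -8/3, 0, -4/3, -16/3]
R6 ← R6 − (1/3)·R1: [0, 7/3, 0, -1/3, 5/3]
R3 ← R3 − (23/26)·R2: [0, 0, 0, -38/13, -76/13]
R4 ← R4 − (9/26)·R2: [0, 0, 0, 10/13, 20/13]
R5 ← R5 − (4/13)·R2: [0, 0, 0, -20/13, -40/13]
R6 ← R6 + (7/26)·R2: [0, 0, 0, -2/13, -4/13]
R4 ← R4 + (5/19)·R3: [0, 0, 0, 0, 0]
R5 ← R5 − (10/19)·R3: [0, 0, 0, 0, 0]
R6 ← R6 − (1/19)·R3: [0, 0, 0, 0, 0]
Echelon form has 3 nonzero rows, so rank(M) = 3.
Each nonzero row contributes one pivot column: 3 pivot columns.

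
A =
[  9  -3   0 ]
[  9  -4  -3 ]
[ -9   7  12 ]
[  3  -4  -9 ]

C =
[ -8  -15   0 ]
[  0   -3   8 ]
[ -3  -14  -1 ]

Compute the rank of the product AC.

2

First compute AC:
[[-72, -126, -24],
 [-63, -81, -29],
 [ 36, -54,  44],
 [  3,  93, -23]]
Now row reduce the product.
R2 ← R2 − (7/8)·R1: [0, 117/4, -8]
R3 ← R3 + (1/2)·R1: [0, -117, 32]
R4 ← R4 + (1/24)·R1: [0, 351/4, -24]
R3 ← R3 + (4)·R2: [0, 0, 0]
R4 ← R4 − (3)·R2: [0, 0, 0]
2 nonzero rows, so rank(AC) = 2.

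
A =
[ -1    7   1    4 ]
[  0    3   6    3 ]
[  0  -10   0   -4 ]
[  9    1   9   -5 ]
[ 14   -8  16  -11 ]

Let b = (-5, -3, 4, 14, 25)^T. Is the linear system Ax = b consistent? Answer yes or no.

yes

Row reduce the augmented matrix [A | b].
R4 ← R4 + (9)·R1: [0, 64, 18, 31, -31]
R5 ← R5 + (14)·R1: [0, 90, 30, 45, -45]
R3 ← R3 + (10/3)·R2: [0, 0, 20, 6, -6]
R4 ← R4 − (64/3)·R2: [0, 0, -110, -33, 33]
R5 ← R5 − (30)·R2: [0, 0, -150, -45, 45]
R4 ← R4 + (11/2)·R3: [0, 0, 0, 0, 0]
R5 ← R5 + (15/2)·R3: [0, 0, 0, 0, 0]
The echelon form has 3 nonzero rows, and every pivot lies in the first 4 columns, so rank(A) = rank([A|b]) = 3.
The system is consistent.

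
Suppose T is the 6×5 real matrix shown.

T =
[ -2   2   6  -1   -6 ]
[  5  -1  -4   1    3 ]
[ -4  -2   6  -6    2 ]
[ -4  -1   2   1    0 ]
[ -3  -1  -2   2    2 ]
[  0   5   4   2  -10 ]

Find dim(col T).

5

Row reduce to echelon form.
R2 ← R2 + (5/2)·R1: [0, 4, 11, -3/2, -12]
R3 ← R3 − (2)·R1: [0, -6, -6, -4, 14]
R4 ← R4 − (2)·R1: [0, -5, -10, 3, 12]
R5 ← R5 − (3/2)·R1: [0, -4, -11, 7/2, 11]
R3 ← R3 + (3/2)·R2: [0, 0, 21/2, -25/4, -4]
R4 ← R4 + (5/4)·R2: [0, 0, 15/4, 9/8, -3]
R5 ← R5 + R2: [0, 0, 0, 2, -1]
R6 ← R6 − (5/4)·R2: [0, 0, -39/4, 31/8, 5]
R4 ← R4 − (5/14)·R3: [0, 0, 0, 47/14, -11/7]
R6 ← R6 + (13/14)·R3: [0, 0, 0, -27/14, 9/7]
R5 ← R5 − (28/47)·R4: [0, 0, 0, 0, -3/47]
R6 ← R6 + (27/47)·R4: [0, 0, 0, 0, 18/47]
R6 ← R6 + (6)·R5: [0, 0, 0, 0, 0]
Echelon form has 5 nonzero rows, so rank(T) = 5.
The column space has dimension equal to the rank: 5.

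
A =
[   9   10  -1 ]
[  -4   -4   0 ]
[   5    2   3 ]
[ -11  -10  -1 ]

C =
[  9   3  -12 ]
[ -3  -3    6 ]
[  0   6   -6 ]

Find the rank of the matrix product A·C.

First compute AC:
[[ 51,  -9, -42],
 [-24,   0,  24],
 [ 39,  27, -66],
 [-69,  -9,  78]]
Now row reduce the product.
R2 ← R2 + (8/17)·R1: [0, -72/17, 72/17]
R3 ← R3 − (13/17)·R1: [0, 576/17, -576/17]
R4 ← R4 + (23/17)·R1: [0, -360/17, 360/17]
R3 ← R3 + (8)·R2: [0, 0, 0]
R4 ← R4 − (5)·R2: [0, 0, 0]
2 nonzero rows, so rank(AC) = 2.

2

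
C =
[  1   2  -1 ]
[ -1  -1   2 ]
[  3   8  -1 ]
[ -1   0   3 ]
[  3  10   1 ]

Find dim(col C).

2

Row reduce to echelon form.
R2 ← R2 + R1: [0, 1, 1]
R3 ← R3 − (3)·R1: [0, 2, 2]
R4 ← R4 + R1: [0, 2, 2]
R5 ← R5 − (3)·R1: [0, 4, 4]
R3 ← R3 − (2)·R2: [0, 0, 0]
R4 ← R4 − (2)·R2: [0, 0, 0]
R5 ← R5 − (4)·R2: [0, 0, 0]
Echelon form has 2 nonzero rows, so rank(C) = 2.
The column space has dimension equal to the rank: 2.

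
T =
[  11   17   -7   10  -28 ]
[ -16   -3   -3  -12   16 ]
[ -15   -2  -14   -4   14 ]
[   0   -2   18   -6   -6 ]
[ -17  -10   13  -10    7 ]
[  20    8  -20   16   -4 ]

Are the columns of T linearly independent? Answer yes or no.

Row reduce T to echelon form.
R2 ← R2 + (16/11)·R1: [0, 239/11, -145/11, 28/11, -272/11]
R3 ← R3 + (15/11)·R1: [0, 233/11, -259/11, 106/11, -266/11]
R5 ← R5 + (17/11)·R1: [0, 179/11, 24/11, 60/11, -399/11]
R6 ← R6 − (20/11)·R1: [0, -252/11, -80/11, -24/11, 516/11]
R3 ← R3 − (233/239)·R2: [0, 0, -2556/239, 1710/239, -18/239]
R4 ← R4 + (22/239)·R2: [0, 0, 4012/239, -1378/239, -1978/239]
R5 ← R5 − (179/239)·R2: [0, 0, 2881/239, 848/239, -4243/239]
R6 ← R6 + (252/239)·R2: [0, 0, -5060/239, 120/239, 4980/239]
R4 ← R4 + (1003/639)·R3: [0, 0, 0, 388/71, -596/71]
R5 ← R5 + (2881/2556)·R3: [0, 0, 0, 1649/142, -2533/142]
R6 ← R6 − (1265/639)·R3: [0, 0, 0, -970/71, 1490/71]
R5 ← R5 − (17/8)·R4: [0, 0, 0, 0, 0]
R6 ← R6 + (5/2)·R4: [0, 0, 0, 0, 0]
4 pivots among 5 columns.
Only 4 < 5 pivot columns, so the columns are linearly dependent.

no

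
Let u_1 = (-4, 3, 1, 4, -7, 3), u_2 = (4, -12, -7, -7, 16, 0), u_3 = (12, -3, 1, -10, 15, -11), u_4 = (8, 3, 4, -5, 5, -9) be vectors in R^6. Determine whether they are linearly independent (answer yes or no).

no

Form the matrix with these vectors as rows and row reduce.
R2 ← R2 + R1: [0, -9, -6, -3, 9, 3]
R3 ← R3 + (3)·R1: [0, 6, 4, 2, -6, -2]
R4 ← R4 + (2)·R1: [0, 9, 6, 3, -9, -3]
R3 ← R3 + (2/3)·R2: [0, 0, 0, 0, 0, 0]
R4 ← R4 + R2: [0, 0, 0, 0, 0, 0]
2 nonzero rows, so the 4 vectors span a space of dimension 2.
Since 2 < 4, the vectors are linearly dependent.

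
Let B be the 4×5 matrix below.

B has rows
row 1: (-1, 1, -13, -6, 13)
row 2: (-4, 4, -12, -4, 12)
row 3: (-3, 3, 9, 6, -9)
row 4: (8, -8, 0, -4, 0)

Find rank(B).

Row reduce to echelon form.
R2 ← R2 − (4)·R1: [0, 0, 40, 20, -40]
R3 ← R3 − (3)·R1: [0, 0, 48, 24, -48]
R4 ← R4 + (8)·R1: [0, 0, -104, -52, 104]
R3 ← R3 − (6/5)·R2: [0, 0, 0, 0, 0]
R4 ← R4 + (13/5)·R2: [0, 0, 0, 0, 0]
Echelon form has 2 nonzero rows, so rank(B) = 2.

2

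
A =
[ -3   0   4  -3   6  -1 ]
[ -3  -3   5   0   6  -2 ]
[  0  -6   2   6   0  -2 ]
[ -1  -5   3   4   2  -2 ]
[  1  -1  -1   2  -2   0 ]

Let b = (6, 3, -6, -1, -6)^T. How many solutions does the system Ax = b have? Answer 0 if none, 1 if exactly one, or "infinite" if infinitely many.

Row reduce the augmented matrix [A | b].
R2 ← R2 − R1: [0, -3, 1, 3, 0, -1, -3]
R4 ← R4 − (1/3)·R1: [0, -5, 5/3, 5, 0, -5/3, -3]
R5 ← R5 + (1/3)·R1: [0, -1, 1/3, 1, 0, -1/3, -4]
R3 ← R3 − (2)·R2: [0, 0, 0, 0, 0, 0, 0]
R4 ← R4 − (5/3)·R2: [0, 0, 0, 0, 0, 0, 2]
R5 ← R5 − (1/3)·R2: [0, 0, 0, 0, 0, 0, -3]
Swap R3 ↔ R4
R5 ← R5 + (3/2)·R3: [0, 0, 0, 0, 0, 0, 0]
The echelon form has 3 nonzero rows; the last pivot sits in the augmented column, so rank(A) = 2 but rank([A|b]) = 3.
Since the ranks differ, the system is inconsistent.
It has no solutions.

0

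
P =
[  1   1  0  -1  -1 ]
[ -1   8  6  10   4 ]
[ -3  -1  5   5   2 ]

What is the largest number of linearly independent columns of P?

3

Row reduce to echelon form.
R2 ← R2 + R1: [0, 9, 6, 9, 3]
R3 ← R3 + (3)·R1: [0, 2, 5, 2, -1]
R3 ← R3 − (2/9)·R2: [0, 0, 11/3, 0, -5/3]
Echelon form has 3 nonzero rows, so rank(P) = 3.
The rank gives the maximum number of linearly independent columns: 3.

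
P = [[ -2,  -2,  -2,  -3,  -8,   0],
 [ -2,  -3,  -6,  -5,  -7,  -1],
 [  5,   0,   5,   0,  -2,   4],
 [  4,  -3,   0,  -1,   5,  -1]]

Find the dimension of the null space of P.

Row reduce to echelon form.
R2 ← R2 − R1: [0, -1, -4, -2, 1, -1]
R3 ← R3 + (5/2)·R1: [0, -5, 0, -15/2, -22, 4]
R4 ← R4 + (2)·R1: [0, -7, -4, -7, -11, -1]
R3 ← R3 − (5)·R2: [0, 0, 20, 5/2, -27, 9]
R4 ← R4 − (7)·R2: [0, 0, 24, 7, -18, 6]
R4 ← R4 − (6/5)·R3: [0, 0, 0, 4, 72/5, -24/5]
4 nonzero rows, so rank(P) = 4.
P has 6 columns; by rank–nullity, nullity = 6 − 4 = 2.

2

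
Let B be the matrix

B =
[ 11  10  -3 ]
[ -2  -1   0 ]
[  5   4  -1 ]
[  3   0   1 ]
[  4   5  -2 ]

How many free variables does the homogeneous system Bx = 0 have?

Row reduce to echelon form.
R2 ← R2 + (2/11)·R1: [0, 9/11, -6/11]
R3 ← R3 − (5/11)·R1: [0, -6/11, 4/11]
R4 ← R4 − (3/11)·R1: [0, -30/11, 20/11]
R5 ← R5 − (4/11)·R1: [0, 15/11, -10/11]
R3 ← R3 + (2/3)·R2: [0, 0, 0]
R4 ← R4 + (10/3)·R2: [0, 0, 0]
R5 ← R5 − (5/3)·R2: [0, 0, 0]
2 nonzero rows, so rank(B) = 2.
B has 3 columns; by rank–nullity, nullity = 3 − 2 = 1.

1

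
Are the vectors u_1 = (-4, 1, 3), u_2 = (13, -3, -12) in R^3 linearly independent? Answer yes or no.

yes

Form the matrix with these vectors as rows and row reduce.
R2 ← R2 + (13/4)·R1: [0, 1/4, -9/4]
2 nonzero rows, so the 2 vectors span a space of dimension 2.
Since 2 = 2, the vectors are linearly independent.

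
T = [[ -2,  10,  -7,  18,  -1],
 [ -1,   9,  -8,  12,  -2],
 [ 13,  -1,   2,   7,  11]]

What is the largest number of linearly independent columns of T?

Row reduce to echelon form.
R2 ← R2 − (1/2)·R1: [0, 4, -9/2, 3, -3/2]
R3 ← R3 + (13/2)·R1: [0, 64, -87/2, 124, 9/2]
R3 ← R3 − (16)·R2: [0, 0, 57/2, 76, 57/2]
Echelon form has 3 nonzero rows, so rank(T) = 3.
The rank gives the maximum number of linearly independent columns: 3.

3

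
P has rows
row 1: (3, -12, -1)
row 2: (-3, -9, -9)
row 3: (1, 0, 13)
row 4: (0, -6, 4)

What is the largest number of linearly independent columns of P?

Row reduce to echelon form.
R2 ← R2 + R1: [0, -21, -10]
R3 ← R3 − (1/3)·R1: [0, 4, 40/3]
R3 ← R3 + (4/21)·R2: [0, 0, 80/7]
R4 ← R4 − (2/7)·R2: [0, 0, 48/7]
R4 ← R4 − (3/5)·R3: [0, 0, 0]
Echelon form has 3 nonzero rows, so rank(P) = 3.
The rank gives the maximum number of linearly independent columns: 3.

3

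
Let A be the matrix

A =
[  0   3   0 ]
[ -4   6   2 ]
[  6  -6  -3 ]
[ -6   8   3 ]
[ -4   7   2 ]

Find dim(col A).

2

Row reduce to echelon form.
Swap R1 ↔ R2
R3 ← R3 + (3/2)·R1: [0, 3, 0]
R4 ← R4 − (3/2)·R1: [0, -1, 0]
R5 ← R5 − R1: [0, 1, 0]
R3 ← R3 − R2: [0, 0, 0]
R4 ← R4 + (1/3)·R2: [0, 0, 0]
R5 ← R5 − (1/3)·R2: [0, 0, 0]
Echelon form has 2 nonzero rows, so rank(A) = 2.
The column space has dimension equal to the rank: 2.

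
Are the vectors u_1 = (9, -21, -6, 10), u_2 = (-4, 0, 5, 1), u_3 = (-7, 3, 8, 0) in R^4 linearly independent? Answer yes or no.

no

Form the matrix with these vectors as rows and row reduce.
R2 ← R2 + (4/9)·R1: [0, -28/3, 7/3, 49/9]
R3 ← R3 + (7/9)·R1: [0, -40/3, 10/3, 70/9]
R3 ← R3 − (10/7)·R2: [0, 0, 0, 0]
2 nonzero rows, so the 3 vectors span a space of dimension 2.
Since 2 < 3, the vectors are linearly dependent.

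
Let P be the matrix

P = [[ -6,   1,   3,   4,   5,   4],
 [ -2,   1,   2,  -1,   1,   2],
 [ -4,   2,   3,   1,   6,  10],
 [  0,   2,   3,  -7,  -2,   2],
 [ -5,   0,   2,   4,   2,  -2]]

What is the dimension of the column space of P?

Row reduce to echelon form.
R2 ← R2 − (1/3)·R1: [0, 2/3, 1, -7/3, -2/3, 2/3]
R3 ← R3 − (2/3)·R1: [0, 4/3, 1, -5/3, 8/3, 22/3]
R5 ← R5 − (5/6)·R1: [0, -5/6, -1/2, 2/3, -13/6, -16/3]
R3 ← R3 − (2)·R2: [0, 0, -1, 3, 4, 6]
R4 ← R4 − (3)·R2: [0, 0, 0, 0, 0, 0]
R5 ← R5 + (5/4)·R2: [0, 0, 3/4, -9/4, -3, -9/2]
R5 ← R5 + (3/4)·R3: [0, 0, 0, 0, 0, 0]
Echelon form has 3 nonzero rows, so rank(P) = 3.
The column space has dimension equal to the rank: 3.

3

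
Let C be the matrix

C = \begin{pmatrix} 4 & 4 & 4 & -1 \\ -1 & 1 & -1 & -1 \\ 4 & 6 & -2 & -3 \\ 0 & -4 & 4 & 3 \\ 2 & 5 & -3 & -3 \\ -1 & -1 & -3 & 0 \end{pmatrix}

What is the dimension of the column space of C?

Row reduce to echelon form.
R2 ← R2 + (1/4)·R1: [0, 2, 0, -5/4]
R3 ← R3 − R1: [0, 2, -6, -2]
R5 ← R5 − (1/2)·R1: [0, 3, -5, -5/2]
R6 ← R6 + (1/4)·R1: [0, 0, -2, -1/4]
R3 ← R3 − R2: [0, 0, -6, -3/4]
R4 ← R4 + (2)·R2: [0, 0, 4, 1/2]
R5 ← R5 − (3/2)·R2: [0, 0, -5, -5/8]
R4 ← R4 + (2/3)·R3: [0, 0, 0, 0]
R5 ← R5 − (5/6)·R3: [0, 0, 0, 0]
R6 ← R6 − (1/3)·R3: [0, 0, 0, 0]
Echelon form has 3 nonzero rows, so rank(C) = 3.
The column space has dimension equal to the rank: 3.

3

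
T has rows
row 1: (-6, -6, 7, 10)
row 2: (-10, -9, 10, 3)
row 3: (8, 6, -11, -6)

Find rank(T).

3

Row reduce to echelon form.
R2 ← R2 − (5/3)·R1: [0, 1, -5/3, -41/3]
R3 ← R3 + (4/3)·R1: [0, -2, -5/3, 22/3]
R3 ← R3 + (2)·R2: [0, 0, -5, -20]
Echelon form has 3 nonzero rows, so rank(T) = 3.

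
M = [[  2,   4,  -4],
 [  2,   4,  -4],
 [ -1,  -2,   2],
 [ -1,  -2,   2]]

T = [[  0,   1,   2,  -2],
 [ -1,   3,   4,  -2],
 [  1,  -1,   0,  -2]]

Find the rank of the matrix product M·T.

1

First compute MT:
[[ -8,  18,  20,  -4],
 [ -8,  18,  20,  -4],
 [  4,  -9, -10,   2],
 [  4,  -9, -10,   2]]
Now row reduce the product.
R2 ← R2 − R1: [0, 0, 0, 0]
R3 ← R3 + (1/2)·R1: [0, 0, 0, 0]
R4 ← R4 + (1/2)·R1: [0, 0, 0, 0]
1 nonzero row, so rank(MT) = 1.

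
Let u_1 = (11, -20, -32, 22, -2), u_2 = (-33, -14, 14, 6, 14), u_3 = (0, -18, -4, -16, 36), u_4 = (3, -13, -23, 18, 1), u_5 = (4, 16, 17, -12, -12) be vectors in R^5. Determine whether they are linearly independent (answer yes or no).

Form the matrix with these vectors as rows and row reduce.
R2 ← R2 + (3)·R1: [0, -74, -82, 72, 8]
R4 ← R4 − (3/11)·R1: [0, -83/11, -157/11, 12, 17/11]
R5 ← R5 − (4/11)·R1: [0, 256/11, 315/11, -20, -124/11]
R3 ← R3 − (9/37)·R2: [0, 0, 590/37, -1240/37, 1260/37]
R4 ← R4 − (83/814)·R2: [0, 0, -2406/407, 1896/407, 27/37]
R5 ← R5 + (128/407)·R2: [0, 0, 1159/407, 1076/407, -324/37]
R4 ← R4 + (1203/3245)·R3: [0, 0, 0, -5040/649, 8667/649]
R5 ← R5 − (1159/6490)·R3: [0, 0, 0, 5600/649, -9630/649]
R5 ← R5 + (10/9)·R4: [0, 0, 0, 0, 0]
4 nonzero rows, so the 5 vectors span a space of dimension 4.
Since 4 < 5, the vectors are linearly dependent.

no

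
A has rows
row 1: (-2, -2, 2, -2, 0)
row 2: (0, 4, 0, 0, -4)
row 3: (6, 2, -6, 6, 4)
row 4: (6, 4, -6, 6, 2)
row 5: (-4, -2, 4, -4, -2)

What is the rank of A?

Row reduce to echelon form.
R3 ← R3 + (3)·R1: [0, -4, 0, 0, 4]
R4 ← R4 + (3)·R1: [0, -2, 0, 0, 2]
R5 ← R5 − (2)·R1: [0, 2, 0, 0, -2]
R3 ← R3 + R2: [0, 0, 0, 0, 0]
R4 ← R4 + (1/2)·R2: [0, 0, 0, 0, 0]
R5 ← R5 − (1/2)·R2: [0, 0, 0, 0, 0]
Echelon form has 2 nonzero rows, so rank(A) = 2.

2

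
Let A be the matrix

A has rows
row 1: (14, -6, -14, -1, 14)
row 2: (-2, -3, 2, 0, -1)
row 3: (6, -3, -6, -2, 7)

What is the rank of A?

3

Row reduce to echelon form.
R2 ← R2 + (1/7)·R1: [0, -27/7, 0, -1/7, 1]
R3 ← R3 − (3/7)·R1: [0, -3/7, 0, -11/7, 1]
R3 ← R3 − (1/9)·R2: [0, 0, 0, -14/9, 8/9]
Echelon form has 3 nonzero rows, so rank(A) = 3.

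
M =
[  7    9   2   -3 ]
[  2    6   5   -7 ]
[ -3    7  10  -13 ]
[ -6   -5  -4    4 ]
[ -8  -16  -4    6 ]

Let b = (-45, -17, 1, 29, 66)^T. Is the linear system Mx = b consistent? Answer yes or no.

yes

Row reduce the augmented matrix [M | b].
R2 ← R2 − (2/7)·R1: [0, 24/7, 31/7, -43/7, -29/7]
R3 ← R3 + (3/7)·R1: [0, 76/7, 76/7, -100/7, -128/7]
R4 ← R4 + (6/7)·R1: [0, 19/7, -16/7, 10/7, -67/7]
R5 ← R5 + (8/7)·R1: [0, -40/7, -12/7, 18/7, 102/7]
R3 ← R3 − (19/6)·R2: [0, 0, -19/6, 31/6, -31/6]
R4 ← R4 − (19/24)·R2: [0, 0, -139/24, 151/24, -151/24]
R5 ← R5 + (5/3)·R2: [0, 0, 17/3, -23/3, 23/3]
R4 ← R4 − (139/76)·R3: [0, 0, 0, -60/19, 60/19]
R5 ← R5 + (34/19)·R3: [0, 0, 0, 30/19, -30/19]
R5 ← R5 + (1/2)·R4: [0, 0, 0, 0, 0]
The echelon form has 4 nonzero rows, and every pivot lies in the first 4 columns, so rank(M) = rank([M|b]) = 4.
The system is consistent.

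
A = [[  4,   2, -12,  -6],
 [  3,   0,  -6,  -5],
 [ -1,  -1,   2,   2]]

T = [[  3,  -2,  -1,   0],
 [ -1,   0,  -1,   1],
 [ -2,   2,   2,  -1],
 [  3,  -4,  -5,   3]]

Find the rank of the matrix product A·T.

First compute AT:
[[ 16,  -8,   0,  -4],
 [  6,   2,  10,  -9],
 [  0,  -2,  -4,   3]]
Now row reduce the product.
R2 ← R2 − (3/8)·R1: [0, 5, 10, -15/2]
R3 ← R3 + (2/5)·R2: [0, 0, 0, 0]
2 nonzero rows, so rank(AT) = 2.

2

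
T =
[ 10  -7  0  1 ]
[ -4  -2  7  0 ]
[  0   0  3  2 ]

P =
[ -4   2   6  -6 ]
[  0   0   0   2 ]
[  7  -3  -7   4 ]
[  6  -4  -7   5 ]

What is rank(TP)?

3

First compute TP:
[[-34,  16,  53, -69],
 [ 65, -29, -73,  48],
 [ 33, -17, -35,  22]]
Now row reduce the product.
R2 ← R2 + (65/34)·R1: [0, 27/17, 963/34, -2853/34]
R3 ← R3 + (33/34)·R1: [0, -25/17, 559/34, -1529/34]
R3 ← R3 + (25/27)·R2: [0, 0, 128/3, -368/3]
3 nonzero rows, so rank(TP) = 3.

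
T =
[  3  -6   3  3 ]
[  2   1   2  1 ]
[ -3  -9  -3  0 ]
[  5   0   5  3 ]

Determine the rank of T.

Row reduce to echelon form.
R2 ← R2 − (2/3)·R1: [0, 5, 0, -1]
R3 ← R3 + R1: [0, -15, 0, 3]
R4 ← R4 − (5/3)·R1: [0, 10, 0, -2]
R3 ← R3 + (3)·R2: [0, 0, 0, 0]
R4 ← R4 − (2)·R2: [0, 0, 0, 0]
Echelon form has 2 nonzero rows, so rank(T) = 2.

2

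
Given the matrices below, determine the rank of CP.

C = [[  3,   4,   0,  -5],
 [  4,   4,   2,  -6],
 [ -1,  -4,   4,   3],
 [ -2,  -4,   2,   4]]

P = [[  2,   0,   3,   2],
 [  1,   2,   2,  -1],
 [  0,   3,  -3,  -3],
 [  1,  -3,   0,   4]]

First compute CP:
[[  5,  23,  17, -18],
 [  6,  32,  14, -26],
 [ -3,  -5, -23,   2],
 [ -4, -14, -20,  10]]
Now row reduce the product.
R2 ← R2 − (6/5)·R1: [0, 22/5, -32/5, -22/5]
R3 ← R3 + (3/5)·R1: [0, 44/5, -64/5, -44/5]
R4 ← R4 + (4/5)·R1: [0, 22/5, -32/5, -22/5]
R3 ← R3 − (2)·R2: [0, 0, 0, 0]
R4 ← R4 − R2: [0, 0, 0, 0]
2 nonzero rows, so rank(CP) = 2.

2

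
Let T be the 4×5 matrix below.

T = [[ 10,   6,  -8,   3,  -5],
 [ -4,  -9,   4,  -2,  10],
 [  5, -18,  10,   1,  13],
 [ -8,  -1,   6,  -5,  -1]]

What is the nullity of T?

Row reduce to echelon form.
R2 ← R2 + (2/5)·R1: [0, -33/5, 4/5, -4/5, 8]
R3 ← R3 − (1/2)·R1: [0, -21, 14, -1/2, 31/2]
R4 ← R4 + (4/5)·R1: [0, 19/5, -2/5, -13/5, -5]
R3 ← R3 − (35/11)·R2: [0, 0, 126/11, 45/22, -219/22]
R4 ← R4 + (19/33)·R2: [0, 0, 2/33, -101/33, -13/33]
R4 ← R4 − (1/189)·R3: [0, 0, 0, -43/14, -43/126]
4 nonzero rows, so rank(T) = 4.
T has 5 columns; by rank–nullity, nullity = 5 − 4 = 1.

1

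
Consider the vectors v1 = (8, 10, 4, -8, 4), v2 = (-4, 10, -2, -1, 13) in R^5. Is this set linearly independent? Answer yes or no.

yes

Form the matrix with these vectors as rows and row reduce.
R2 ← R2 + (1/2)·R1: [0, 15, 0, -5, 15]
2 nonzero rows, so the 2 vectors span a space of dimension 2.
Since 2 = 2, the vectors are linearly independent.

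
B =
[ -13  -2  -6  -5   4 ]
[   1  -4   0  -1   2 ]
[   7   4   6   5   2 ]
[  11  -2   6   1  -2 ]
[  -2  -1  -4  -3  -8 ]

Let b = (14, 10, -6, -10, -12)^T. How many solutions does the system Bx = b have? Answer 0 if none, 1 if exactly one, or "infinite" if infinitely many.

Row reduce the augmented matrix [B | b].
R2 ← R2 + (1/13)·R1: [0, -54/13, -6/13, -18/13, 30/13, 144/13]
R3 ← R3 + (7/13)·R1: [0, 38/13, 36/13, 30/13, 54/13, 20/13]
R4 ← R4 + (11/13)·R1: [0, -48/13, 12/13, -42/13, 18/13, 24/13]
R5 ← R5 − (2/13)·R1: [0, -9/13, -40/13, -29/13, -112/13, -184/13]
R3 ← R3 + (19/27)·R2: [0, 0, 22/9, 4/3, 52/9, 28/3]
R4 ← R4 − (8/9)·R2: [0, 0, 4/3, -2, -2/3, -8]
R5 ← R5 − (1/6)·R2: [0, 0, -3, -2, -9, -16]
R4 ← R4 − (6/11)·R3: [0, 0, 0, -30/11, -42/11, -144/11]
R5 ← R5 + (27/22)·R3: [0, 0, 0, -4/11, -21/11, -50/11]
R5 ← R5 − (2/15)·R4: [0, 0, 0, 0, -7/5, -14/5]
The echelon form has 5 nonzero rows, and every pivot lies in the first 5 columns, so rank(B) = rank([B|b]) = 5.
The system is consistent.
rank = 5 = number of unknowns, so the solution is unique.

1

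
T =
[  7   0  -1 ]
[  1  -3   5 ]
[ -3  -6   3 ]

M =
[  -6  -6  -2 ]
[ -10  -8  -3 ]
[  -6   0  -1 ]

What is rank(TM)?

2

First compute TM:
[[-36, -42, -13],
 [ -6,  18,   2],
 [ 60,  66,  21]]
Now row reduce the product.
R2 ← R2 − (1/6)·R1: [0, 25, 25/6]
R3 ← R3 + (5/3)·R1: [0, -4, -2/3]
R3 ← R3 + (4/25)·R2: [0, 0, 0]
2 nonzero rows, so rank(TM) = 2.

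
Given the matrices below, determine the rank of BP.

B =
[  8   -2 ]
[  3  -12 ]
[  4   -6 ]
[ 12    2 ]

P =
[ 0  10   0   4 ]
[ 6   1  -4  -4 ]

2

First compute BP:
[[-12,  78,   8,  40],
 [-72,  18,  48,  60],
 [-36,  34,  24,  40],
 [ 12, 122,  -8,  40]]
Now row reduce the product.
R2 ← R2 − (6)·R1: [0, -450, 0, -180]
R3 ← R3 − (3)·R1: [0, -200, 0, -80]
R4 ← R4 + R1: [0, 200, 0, 80]
R3 ← R3 − (4/9)·R2: [0, 0, 0, 0]
R4 ← R4 + (4/9)·R2: [0, 0, 0, 0]
2 nonzero rows, so rank(BP) = 2.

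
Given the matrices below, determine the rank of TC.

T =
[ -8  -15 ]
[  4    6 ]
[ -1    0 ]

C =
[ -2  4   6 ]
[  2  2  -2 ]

2

First compute TC:
[[-14, -62, -18],
 [  4,  28,  12],
 [  2,  -4,  -6]]
Now row reduce the product.
R2 ← R2 + (2/7)·R1: [0, 72/7, 48/7]
R3 ← R3 + (1/7)·R1: [0, -90/7, -60/7]
R3 ← R3 + (5/4)·R2: [0, 0, 0]
2 nonzero rows, so rank(TC) = 2.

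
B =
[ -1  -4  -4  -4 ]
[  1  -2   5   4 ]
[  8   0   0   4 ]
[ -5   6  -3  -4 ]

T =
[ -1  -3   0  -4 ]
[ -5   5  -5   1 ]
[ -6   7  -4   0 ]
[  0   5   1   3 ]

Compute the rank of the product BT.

3

First compute BT:
[[ 45, -65,  32, -12],
 [-21,  42,  -6,   6],
 [ -8,  -4,   4, -20],
 [ -7,   4, -22,  14]]
Now row reduce the product.
R2 ← R2 + (7/15)·R1: [0, 35/3, 134/15, 2/5]
R3 ← R3 + (8/45)·R1: [0, -140/9, 436/45, -332/15]
R4 ← R4 + (7/45)·R1: [0, -55/9, -766/45, 182/15]
R3 ← R3 + (4/3)·R2: [0, 0, 108/5, -108/5]
R4 ← R4 + (11/21)·R2: [0, 0, -432/35, 432/35]
R4 ← R4 + (4/7)·R3: [0, 0, 0, 0]
3 nonzero rows, so rank(BT) = 3.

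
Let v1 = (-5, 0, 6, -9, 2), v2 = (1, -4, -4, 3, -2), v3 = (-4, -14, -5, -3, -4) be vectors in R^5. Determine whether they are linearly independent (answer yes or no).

no

Form the matrix with these vectors as rows and row reduce.
R2 ← R2 + (1/5)·R1: [0, -4, -14/5, 6/5, -8/5]
R3 ← R3 − (4/5)·R1: [0, -14, -49/5, 21/5, -28/5]
R3 ← R3 − (7/2)·R2: [0, 0, 0, 0, 0]
2 nonzero rows, so the 3 vectors span a space of dimension 2.
Since 2 < 3, the vectors are linearly dependent.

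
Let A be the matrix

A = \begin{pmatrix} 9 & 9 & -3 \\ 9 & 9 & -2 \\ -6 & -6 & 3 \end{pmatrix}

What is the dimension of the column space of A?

Row reduce to echelon form.
R2 ← R2 − R1: [0, 0, 1]
R3 ← R3 + (2/3)·R1: [0, 0, 1]
R3 ← R3 − R2: [0, 0, 0]
Echelon form has 2 nonzero rows, so rank(A) = 2.
The column space has dimension equal to the rank: 2.

2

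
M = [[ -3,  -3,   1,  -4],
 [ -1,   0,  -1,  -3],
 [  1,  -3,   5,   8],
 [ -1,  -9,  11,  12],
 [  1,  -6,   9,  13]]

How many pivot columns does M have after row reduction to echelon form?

2

Row reduce to echelon form.
R2 ← R2 − (1/3)·R1: [0, 1, -4/3, -5/3]
R3 ← R3 + (1/3)·R1: [0, -4, 16/3, 20/3]
R4 ← R4 − (1/3)·R1: [0, -8, 32/3, 40/3]
R5 ← R5 + (1/3)·R1: [0, -7, 28/3, 35/3]
R3 ← R3 + (4)·R2: [0, 0, 0, 0]
R4 ← R4 + (8)·R2: [0, 0, 0, 0]
R5 ← R5 + (7)·R2: [0, 0, 0, 0]
Echelon form has 2 nonzero rows, so rank(M) = 2.
Each nonzero row contributes one pivot column: 2 pivot columns.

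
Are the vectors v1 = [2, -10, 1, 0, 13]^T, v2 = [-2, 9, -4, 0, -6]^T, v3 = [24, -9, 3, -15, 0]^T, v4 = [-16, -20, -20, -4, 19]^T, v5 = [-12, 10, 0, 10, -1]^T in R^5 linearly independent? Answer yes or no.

no

Form the matrix with these vectors as rows and row reduce.
R2 ← R2 + R1: [0, -1, -3, 0, 7]
R3 ← R3 − (12)·R1: [0, 111, -9, -15, -156]
R4 ← R4 + (8)·R1: [0, -100, -12, -4, 123]
R5 ← R5 + (6)·R1: [0, -50, 6, 10, 77]
R3 ← R3 + (111)·R2: [0, 0, -342, -15, 621]
R4 ← R4 − (100)·R2: [0, 0, 288, -4, -577]
R5 ← R5 − (50)·R2: [0, 0, 156, 10, -273]
R4 ← R4 + (16/19)·R3: [0, 0, 0, -316/19, -1027/19]
R5 ← R5 + (26/57)·R3: [0, 0, 0, 60/19, 195/19]
R5 ← R5 + (15/79)·R4: [0, 0, 0, 0, 0]
4 nonzero rows, so the 5 vectors span a space of dimension 4.
Since 4 < 5, the vectors are linearly dependent.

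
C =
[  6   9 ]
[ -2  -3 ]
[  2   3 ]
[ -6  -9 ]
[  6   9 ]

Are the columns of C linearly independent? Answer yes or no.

Row reduce C to echelon form.
R2 ← R2 + (1/3)·R1: [0, 0]
R3 ← R3 − (1/3)·R1: [0, 0]
R4 ← R4 + R1: [0, 0]
R5 ← R5 − R1: [0, 0]
1 pivot among 2 columns.
Only 1 < 2 pivot columns, so the columns are linearly dependent.

no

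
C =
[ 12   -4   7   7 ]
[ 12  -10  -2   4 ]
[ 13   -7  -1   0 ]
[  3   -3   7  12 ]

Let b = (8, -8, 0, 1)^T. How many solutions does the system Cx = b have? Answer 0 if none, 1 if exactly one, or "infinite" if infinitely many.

0

Row reduce the augmented matrix [C | b].
R2 ← R2 − R1: [0, -6, -9, -3, -16]
R3 ← R3 − (13/12)·R1: [0, -8/3, -103/12, -91/12, -26/3]
R4 ← R4 − (1/4)·R1: [0, -2, 21/4, 41/4, -1]
R3 ← R3 − (4/9)·R2: [0, 0, -55/12, -25/4, -14/9]
R4 ← R4 − (1/3)·R2: [0, 0, 33/4, 45/4, 13/3]
R4 ← R4 + (9/5)·R3: [0, 0, 0, 0, 23/15]
The echelon form has 4 nonzero rows; the last pivot sits in the augmented column, so rank(C) = 3 but rank([C|b]) = 4.
Since the ranks differ, the system is inconsistent.
It has no solutions.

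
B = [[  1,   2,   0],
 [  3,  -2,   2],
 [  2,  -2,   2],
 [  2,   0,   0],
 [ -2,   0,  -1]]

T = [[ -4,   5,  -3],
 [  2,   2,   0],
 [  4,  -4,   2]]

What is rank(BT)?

First compute BT:
[[  0,   9,  -3],
 [ -8,   3,  -5],
 [ -4,  -2,  -2],
 [ -8,  10,  -6],
 [  4,  -6,   4]]
Now row reduce the product.
Swap R1 ↔ R2
R3 ← R3 − (1/2)·R1: [0, -7/2, 1/2]
R4 ← R4 − R1: [0, 7, -1]
R5 ← R5 + (1/2)·R1: [0, -9/2, 3/2]
R3 ← R3 + (7/18)·R2: [0, 0, -2/3]
R4 ← R4 − (7/9)·R2: [0, 0, 4/3]
R5 ← R5 + (1/2)·R2: [0, 0, 0]
R4 ← R4 + (2)·R3: [0, 0, 0]
3 nonzero rows, so rank(BT) = 3.

3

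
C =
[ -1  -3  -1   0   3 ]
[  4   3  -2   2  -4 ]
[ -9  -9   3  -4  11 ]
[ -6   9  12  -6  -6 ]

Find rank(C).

2

Row reduce to echelon form.
R2 ← R2 + (4)·R1: [0, -9, -6, 2, 8]
R3 ← R3 − (9)·R1: [0, 18, 12, -4, -16]
R4 ← R4 − (6)·R1: [0, 27, 18, -6, -24]
R3 ← R3 + (2)·R2: [0, 0, 0, 0, 0]
R4 ← R4 + (3)·R2: [0, 0, 0, 0, 0]
Echelon form has 2 nonzero rows, so rank(C) = 2.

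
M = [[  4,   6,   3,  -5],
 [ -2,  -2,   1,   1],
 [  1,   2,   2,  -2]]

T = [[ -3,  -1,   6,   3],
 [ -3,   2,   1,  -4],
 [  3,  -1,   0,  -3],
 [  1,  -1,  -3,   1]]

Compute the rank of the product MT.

2

First compute MT:
[[-26,  10,  45, -26],
 [ 16,  -4, -17,   0],
 [ -5,   3,  14, -13]]
Now row reduce the product.
R2 ← R2 + (8/13)·R1: [0, 28/13, 139/13, -16]
R3 ← R3 − (5/26)·R1: [0, 14/13, 139/26, -8]
R3 ← R3 − (1/2)·R2: [0, 0, 0, 0]
2 nonzero rows, so rank(MT) = 2.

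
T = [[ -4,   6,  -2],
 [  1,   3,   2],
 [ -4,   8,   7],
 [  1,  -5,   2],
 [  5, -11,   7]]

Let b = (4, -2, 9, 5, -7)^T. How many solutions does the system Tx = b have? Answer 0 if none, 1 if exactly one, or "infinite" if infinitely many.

Row reduce the augmented matrix [T | b].
R2 ← R2 + (1/4)·R1: [0, 9/2, 3/2, -1]
R3 ← R3 − R1: [0, 2, 9, 5]
R4 ← R4 + (1/4)·R1: [0, -7/2, 3/2, 6]
R5 ← R5 + (5/4)·R1: [0, -7/2, 9/2, -2]
R3 ← R3 − (4/9)·R2: [0, 0, 25/3, 49/9]
R4 ← R4 + (7/9)·R2: [0, 0, 8/3, 47/9]
R5 ← R5 + (7/9)·R2: [0, 0, 17/3, -25/9]
R4 ← R4 − (8/25)·R3: [0, 0, 0, 87/25]
R5 ← R5 − (17/25)·R3: [0, 0, 0, -162/25]
R5 ← R5 + (54/29)·R4: [0, 0, 0, 0]
The echelon form has 4 nonzero rows; the last pivot sits in the augmented column, so rank(T) = 3 but rank([T|b]) = 4.
Since the ranks differ, the system is inconsistent.
It has no solutions.

0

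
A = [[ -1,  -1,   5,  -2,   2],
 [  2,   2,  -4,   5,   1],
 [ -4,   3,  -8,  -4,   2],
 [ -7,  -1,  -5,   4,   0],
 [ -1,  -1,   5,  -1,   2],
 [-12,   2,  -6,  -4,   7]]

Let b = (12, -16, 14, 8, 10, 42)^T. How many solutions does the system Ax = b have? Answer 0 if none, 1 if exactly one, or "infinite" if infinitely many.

Row reduce the augmented matrix [A | b].
R2 ← R2 + (2)·R1: [0, 0, 6, 1, 5, 8]
R3 ← R3 − (4)·R1: [0, 7, -28, 4, -6, -34]
R4 ← R4 − (7)·R1: [0, 6, -40, 18, -14, -76]
R5 ← R5 − R1: [0, 0, 0, 1, 0, -2]
R6 ← R6 − (12)·R1: [0, 14, -66, 20, -17, -102]
Swap R2 ↔ R3
R4 ← R4 − (6/7)·R2: [0, 0, -16, 102/7, -62/7, -328/7]
R6 ← R6 − (2)·R2: [0, 0, -10, 12, -5, -34]
R4 ← R4 + (8/3)·R3: [0, 0, 0, 362/21, 94/21, -536/21]
R6 ← R6 + (5/3)·R3: [0, 0, 0, 41/3, 10/3, -62/3]
R5 ← R5 − (21/362)·R4: [0, 0, 0, 0, -47/181, -94/181]
R6 ← R6 − (287/362)·R4: [0, 0, 0, 0, -39/181, -78/181]
R6 ← R6 − (39/47)·R5: [0, 0, 0, 0, 0, 0]
The echelon form has 5 nonzero rows, and every pivot lies in the first 5 columns, so rank(A) = rank([A|b]) = 5.
The system is consistent.
rank = 5 = number of unknowns, so the solution is unique.

1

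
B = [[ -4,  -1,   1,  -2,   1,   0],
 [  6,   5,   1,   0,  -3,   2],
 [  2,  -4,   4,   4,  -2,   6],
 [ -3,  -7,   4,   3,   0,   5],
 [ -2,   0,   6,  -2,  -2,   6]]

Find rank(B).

3

Row reduce to echelon form.
R2 ← R2 + (3/2)·R1: [0, 7/2, 5/2, -3, -3/2, 2]
R3 ← R3 + (1/2)·R1: [0, -9/2, 9/2, 3, -3/2, 6]
R4 ← R4 − (3/4)·R1: [0, -25/4, 13/4, 9/2, -3/4, 5]
R5 ← R5 − (1/2)·R1: [0, 1/2, 11/2, -1, -5/2, 6]
R3 ← R3 + (9/7)·R2: [0, 0, 54/7, -6/7, -24/7, 60/7]
R4 ← R4 + (25/14)·R2: [0, 0, 54/7, -6/7, -24/7, 60/7]
R5 ← R5 − (1/7)·R2: [0, 0, 36/7, -4/7, -16/7, 40/7]
R4 ← R4 − R3: [0, 0, 0, 0, 0, 0]
R5 ← R5 − (2/3)·R3: [0, 0, 0, 0, 0, 0]
Echelon form has 3 nonzero rows, so rank(B) = 3.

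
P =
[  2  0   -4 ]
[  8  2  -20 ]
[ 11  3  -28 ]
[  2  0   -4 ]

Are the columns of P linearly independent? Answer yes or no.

Row reduce P to echelon form.
R2 ← R2 − (4)·R1: [0, 2, -4]
R3 ← R3 − (11/2)·R1: [0, 3, -6]
R4 ← R4 − R1: [0, 0, 0]
R3 ← R3 − (3/2)·R2: [0, 0, 0]
2 pivots among 3 columns.
Only 2 < 3 pivot columns, so the columns are linearly dependent.

no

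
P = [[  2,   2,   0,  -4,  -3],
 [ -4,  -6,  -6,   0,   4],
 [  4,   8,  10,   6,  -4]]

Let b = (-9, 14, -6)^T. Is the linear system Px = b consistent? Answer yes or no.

Row reduce the augmented matrix [P | b].
R2 ← R2 + (2)·R1: [0, -2, -6, -8, -2, -4]
R3 ← R3 − (2)·R1: [0, 4, 10, 14, 2, 12]
R3 ← R3 + (2)·R2: [0, 0, -2, -2, -2, 4]
The echelon form has 3 nonzero rows, and every pivot lies in the first 5 columns, so rank(P) = rank([P|b]) = 3.
The system is consistent.

yes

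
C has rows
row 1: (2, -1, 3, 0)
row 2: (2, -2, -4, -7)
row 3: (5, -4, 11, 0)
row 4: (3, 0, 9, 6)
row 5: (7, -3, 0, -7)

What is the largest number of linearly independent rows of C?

3

Row reduce to echelon form.
R2 ← R2 − R1: [0, -1, -7, -7]
R3 ← R3 − (5/2)·R1: [0, -3/2, 7/2, 0]
R4 ← R4 − (3/2)·R1: [0, 3/2, 9/2, 6]
R5 ← R5 − (7/2)·R1: [0, 1/2, -21/2, -7]
R3 ← R3 − (3/2)·R2: [0, 0, 14, 21/2]
R4 ← R4 + (3/2)·R2: [0, 0, -6, -9/2]
R5 ← R5 + (1/2)·R2: [0, 0, -14, -21/2]
R4 ← R4 + (3/7)·R3: [0, 0, 0, 0]
R5 ← R5 + R3: [0, 0, 0, 0]
Echelon form has 3 nonzero rows, so rank(C) = 3.
The rank gives the maximum number of linearly independent rows: 3.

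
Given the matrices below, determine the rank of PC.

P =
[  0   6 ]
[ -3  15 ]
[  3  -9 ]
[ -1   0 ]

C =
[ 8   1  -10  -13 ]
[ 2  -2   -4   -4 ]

First compute PC:
[[ 12, -12, -24, -24],
 [  6, -33, -30, -21],
 [  6,  21,   6,  -3],
 [ -8,  -1,  10,  13]]
Now row reduce the product.
R2 ← R2 − (1/2)·R1: [0, -27, -18, -9]
R3 ← R3 − (1/2)·R1: [0, 27, 18, 9]
R4 ← R4 + (2/3)·R1: [0, -9, -6, -3]
R3 ← R3 + R2: [0, 0, 0, 0]
R4 ← R4 − (1/3)·R2: [0, 0, 0, 0]
2 nonzero rows, so rank(PC) = 2.

2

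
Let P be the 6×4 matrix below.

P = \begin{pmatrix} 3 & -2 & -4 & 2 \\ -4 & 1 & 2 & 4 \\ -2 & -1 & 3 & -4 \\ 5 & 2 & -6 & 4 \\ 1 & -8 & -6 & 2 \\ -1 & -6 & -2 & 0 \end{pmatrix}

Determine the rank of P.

4

Row reduce to echelon form.
R2 ← R2 + (4/3)·R1: [0, -5/3, -10/3, 20/3]
R3 ← R3 + (2/3)·R1: [0, -7/3, 1/3, -8/3]
R4 ← R4 − (5/3)·R1: [0, 16/3, 2/3, 2/3]
R5 ← R5 − (1/3)·R1: [0, -22/3, -14/3, 4/3]
R6 ← R6 + (1/3)·R1: [0, -20/3, -10/3, 2/3]
R3 ← R3 − (7/5)·R2: [0, 0, 5, -12]
R4 ← R4 + (16/5)·R2: [0, 0, -10, 22]
R5 ← R5 − (22/5)·R2: [0, 0, 10, -28]
R6 ← R6 − (4)·R2: [0, 0, 10, -26]
R4 ← R4 + (2)·R3: [0, 0, 0, -2]
R5 ← R5 − (2)·R3: [0, 0, 0, -4]
R6 ← R6 − (2)·R3: [0, 0, 0, -2]
R5 ← R5 − (2)·R4: [0, 0, 0, 0]
R6 ← R6 − R4: [0, 0, 0, 0]
Echelon form has 4 nonzero rows, so rank(P) = 4.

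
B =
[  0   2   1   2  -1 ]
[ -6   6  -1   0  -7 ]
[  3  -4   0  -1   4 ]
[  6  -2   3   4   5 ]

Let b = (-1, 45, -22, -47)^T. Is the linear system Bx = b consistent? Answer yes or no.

Row reduce the augmented matrix [B | b].
Swap R1 ↔ R2
R3 ← R3 + (1/2)·R1: [0, -1, -1/2, -1, 1/2, 1/2]
R4 ← R4 + R1: [0, 4, 2, 4, -2, -2]
R3 ← R3 + (1/2)·R2: [0, 0, 0, 0, 0, 0]
R4 ← R4 − (2)·R2: [0, 0, 0, 0, 0, 0]
The echelon form has 2 nonzero rows, and every pivot lies in the first 5 columns, so rank(B) = rank([B|b]) = 2.
The system is consistent.

yes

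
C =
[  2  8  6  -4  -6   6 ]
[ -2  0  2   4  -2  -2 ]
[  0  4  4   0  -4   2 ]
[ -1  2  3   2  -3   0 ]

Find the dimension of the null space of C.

4

Row reduce to echelon form.
R2 ← R2 + R1: [0, 8, 8, 0, -8, 4]
R4 ← R4 + (1/2)·R1: [0, 6, 6, 0, -6, 3]
R3 ← R3 − (1/2)·R2: [0, 0, 0, 0, 0, 0]
R4 ← R4 − (3/4)·R2: [0, 0, 0, 0, 0, 0]
2 nonzero rows, so rank(C) = 2.
C has 6 columns; by rank–nullity, nullity = 6 − 2 = 4.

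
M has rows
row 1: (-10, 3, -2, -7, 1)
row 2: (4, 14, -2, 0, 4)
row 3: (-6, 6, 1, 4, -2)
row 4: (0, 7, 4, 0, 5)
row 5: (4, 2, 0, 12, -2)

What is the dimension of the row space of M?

5

Row reduce to echelon form.
R2 ← R2 + (2/5)·R1: [0, 76/5, -14/5, -14/5, 22/5]
R3 ← R3 − (3/5)·R1: [0, 21/5, 11/5, 41/5, -13/5]
R5 ← R5 + (2/5)·R1: [0, 16/5, -4/5, 46/5, -8/5]
R3 ← R3 − (21/76)·R2: [0, 0, 113/38, 341/38, -145/38]
R4 ← R4 − (35/76)·R2: [0, 0, 201/38, 49/38, 113/38]
R5 ← R5 − (4/19)·R2: [0, 0, -4/19, 186/19, -48/19]
R4 ← R4 − (201/113)·R3: [0, 0, 0, -1658/113, 1103/113]
R5 ← R5 + (8/113)·R3: [0, 0, 0, 1178/113, -316/113]
R5 ← R5 + (589/829)·R4: [0, 0, 0, 0, 3431/829]
Echelon form has 5 nonzero rows, so rank(M) = 5.
The row space has dimension equal to the rank: 5.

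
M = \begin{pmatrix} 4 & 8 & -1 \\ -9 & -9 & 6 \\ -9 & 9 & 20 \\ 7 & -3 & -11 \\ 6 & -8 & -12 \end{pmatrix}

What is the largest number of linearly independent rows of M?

Row reduce to echelon form.
R2 ← R2 + (9/4)·R1: [0, 9, 15/4]
R3 ← R3 + (9/4)·R1: [0, 27, 71/4]
R4 ← R4 − (7/4)·R1: [0, -17, -37/4]
R5 ← R5 − (3/2)·R1: [0, -20, -21/2]
R3 ← R3 − (3)·R2: [0, 0, 13/2]
R4 ← R4 + (17/9)·R2: [0, 0, -13/6]
R5 ← R5 + (20/9)·R2: [0, 0, -13/6]
R4 ← R4 + (1/3)·R3: [0, 0, 0]
R5 ← R5 + (1/3)·R3: [0, 0, 0]
Echelon form has 3 nonzero rows, so rank(M) = 3.
The rank gives the maximum number of linearly independent rows: 3.

3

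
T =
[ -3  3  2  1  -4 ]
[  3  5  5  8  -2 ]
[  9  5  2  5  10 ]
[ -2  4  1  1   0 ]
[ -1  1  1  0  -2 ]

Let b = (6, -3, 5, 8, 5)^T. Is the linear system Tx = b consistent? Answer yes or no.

Row reduce the augmented matrix [T | b].
R2 ← R2 + R1: [0, 8, 7, 9, -6, 3]
R3 ← R3 + (3)·R1: [0, 14, 8, 8, -2, 23]
R4 ← R4 − (2/3)·R1: [0, 2, -1/3, 1/3, 8/3, 4]
R5 ← R5 − (1/3)·R1: [0, 0, 1/3, -1/3, -2/3, 3]
R3 ← R3 − (7/4)·R2: [0, 0, -17/4, -31/4, 17/2, 71/4]
R4 ← R4 − (1/4)·R2: [0, 0, -25/12, -23/12, 25/6, 13/4]
R4 ← R4 − (25/51)·R3: [0, 0, 0, 32/17, 0, -278/51]
R5 ← R5 + (4/51)·R3: [0, 0, 0, -16/17, 0, 224/51]
R5 ← R5 + (1/2)·R4: [0, 0, 0, 0, 0, 5/3]
The echelon form has 5 nonzero rows; the last pivot sits in the augmented column, so rank(T) = 4 but rank([T|b]) = 5.
Since the ranks differ, the system is inconsistent.

no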